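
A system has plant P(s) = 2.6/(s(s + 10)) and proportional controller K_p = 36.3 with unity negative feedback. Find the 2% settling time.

T_s ≈ 0.8 s

The closed-loop denominator s² + 10s + 94.38 gives ω_n = √94.38 = 9.715 and ζ = 10/(2ω_n) = 0.5147.
2% settling time T_s ≈ 4/(ζω_n) = 4/5 = 0.8 s.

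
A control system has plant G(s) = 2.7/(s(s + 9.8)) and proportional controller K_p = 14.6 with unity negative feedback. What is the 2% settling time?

T_s ≈ 0.816 s

From 1 + K_pG(s) = 0: s² + 9.8s + 39.42 = 0 ⇒ ω_n = 6.279, ζ = 0.7804.
2% settling time T_s ≈ 4/(ζω_n) = 4/4.9 = 0.816 s.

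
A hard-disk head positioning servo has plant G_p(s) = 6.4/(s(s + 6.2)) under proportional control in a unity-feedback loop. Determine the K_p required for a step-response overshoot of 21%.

K_p = 7.59

From %OS = 100·exp(−πζ/√(1−ζ²)) = 21%, ζ = −ln(0.21)/√(π²+ln²(0.21)) = 0.4449.
Characteristic equation s² + 6.2s + 6.4K_p = 0 gives ζ = 6.2/(2√(6.4K_p)).
Setting ζ = 0.4449: √(6.4K_p) = 6.2/(2·0.4449) = 6.968, so K_p = 48.55/6.4 = 7.59.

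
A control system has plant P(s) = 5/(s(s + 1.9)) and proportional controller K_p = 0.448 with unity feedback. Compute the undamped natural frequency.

The closed-loop denominator is s(s+1.9) + 0.448·5 = s² + 1.9s + 2.24.
So ω_n² = 2.24 ⇒ ω_n = 1.497 rad/s, and ζ = 1.9/(2ω_n) = 0.635.

ω_n = 1.5 rad/s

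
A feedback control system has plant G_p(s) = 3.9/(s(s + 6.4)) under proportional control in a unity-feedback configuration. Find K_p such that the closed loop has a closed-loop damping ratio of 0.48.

K_p = 11.4

Closed-loop characteristic equation: s² + 6.4s + K_p·3.9 = 0.
So ω_n = √(3.9K_p) and 2ζω_n = 6.4, giving ζ = 6.4/(2√(3.9K_p)).
Setting ζ = 0.48: √(3.9K_p) = 6.4/(2·0.48) = 6.667, so K_p = 44.44/3.9 = 11.4.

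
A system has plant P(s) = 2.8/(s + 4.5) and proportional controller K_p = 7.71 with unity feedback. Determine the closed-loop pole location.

Closed-loop transfer function: T(s) = K_p·P(s)/(1 + K_p·P(s)) = 21.59/(s + 4.5 + 21.59) = 21.59/(s + 26.09).
The closed-loop pole is at s = −26.09.

s = -26.09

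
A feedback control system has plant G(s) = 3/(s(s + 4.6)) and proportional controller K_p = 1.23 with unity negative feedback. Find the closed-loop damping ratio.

With unity feedback the closed-loop characteristic equation is s² + 4.6s + 1.23·3 = s² + 4.6s + 3.69 = 0.
So ω_n² = 3.69 ⇒ ω_n = 1.921 rad/s, and ζ = 4.6/(2ω_n) = 1.2.

ζ = 1.2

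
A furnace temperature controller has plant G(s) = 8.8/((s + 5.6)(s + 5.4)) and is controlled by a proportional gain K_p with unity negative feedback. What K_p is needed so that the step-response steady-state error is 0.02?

For a type-0 loop with proportional control, e_ss = 1/(1 + K_p·G(0)).
G(0) = 0.291. Require 1/(1 + K_p·0.291) = 0.02, so 1 + 0.291·K_p = 50.
K_p = (50 − 1)/0.291 = 168.

K_p = 168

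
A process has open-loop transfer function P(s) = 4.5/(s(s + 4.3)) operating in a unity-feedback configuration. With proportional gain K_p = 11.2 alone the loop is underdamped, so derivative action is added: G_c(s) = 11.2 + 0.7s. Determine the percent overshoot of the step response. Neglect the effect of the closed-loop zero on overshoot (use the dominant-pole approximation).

Forward path: (11.2 + 0.7s)·4.5/(s(s+4.3)). The closed-loop characteristic equation is s² + (4.3 + 4.5·0.7)s + 4.5·11.2 = 0.
That is s² + 7.45s + 50.4 = 0, so ω_n = 7.099 rad/s and ζ = 7.45/(2·7.099) = 0.5247.
%OS = 100·exp(−πζ/√(1−ζ²)) = 14.4%.

14.4%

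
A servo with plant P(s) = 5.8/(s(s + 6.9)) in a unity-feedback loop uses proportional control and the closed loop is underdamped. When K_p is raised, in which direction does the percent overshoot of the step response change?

Characteristic equation s² + 6.9s + K_p·5.8 = 0: raising K_p raises ω_n while 2ζω_n = 6.9 is fixed, so ζ falls and overshoot grows.

increase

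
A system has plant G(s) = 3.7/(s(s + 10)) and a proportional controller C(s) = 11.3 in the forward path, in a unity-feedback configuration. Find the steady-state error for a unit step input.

The open loop C(s)G(s) has a pole at the origin (type 1), so the static position error constant is infinite and e_ss = 1/(1+∞) = 0.

0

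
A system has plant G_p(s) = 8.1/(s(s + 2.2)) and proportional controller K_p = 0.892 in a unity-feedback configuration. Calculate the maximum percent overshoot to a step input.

24.4%

The closed-loop denominator s² + 2.2s + 7.225 gives ω_n = √7.225 = 2.688 and ζ = 2.2/(2ω_n) = 0.4092.
%OS = 100·exp(−πζ/√(1−ζ²)) = 100·exp(−π·0.4092/√0.8325) = 24.4%.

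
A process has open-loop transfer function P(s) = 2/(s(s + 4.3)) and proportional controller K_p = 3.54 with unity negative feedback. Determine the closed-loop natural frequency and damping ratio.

With unity feedback the closed-loop characteristic equation is s² + 4.3s + 3.54·2 = s² + 4.3s + 7.08 = 0.
So ω_n² = 7.08 ⇒ ω_n = 2.661 rad/s, and ζ = 4.3/(2ω_n) = 0.808.

ω_n = 2.66 rad/s, ζ = 0.808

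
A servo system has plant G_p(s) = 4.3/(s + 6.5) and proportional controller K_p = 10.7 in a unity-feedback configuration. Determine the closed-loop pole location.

Closed-loop transfer function: T(s) = K_p·G_p(s)/(1 + K_p·G_p(s)) = 46.01/(s + 6.5 + 46.01) = 46.01/(s + 52.51).
The closed-loop pole is at s = −52.51.

s = -52.51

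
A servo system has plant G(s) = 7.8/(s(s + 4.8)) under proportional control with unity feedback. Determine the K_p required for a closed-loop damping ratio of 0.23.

K_p = 14

Closed-loop characteristic equation: s² + 4.8s + K_p·7.8 = 0.
So ω_n = √(7.8K_p) and 2ζω_n = 4.8, giving ζ = 4.8/(2√(7.8K_p)).
Setting ζ = 0.23: √(7.8K_p) = 4.8/(2·0.23) = 10.43, so K_p = 108.9/7.8 = 14.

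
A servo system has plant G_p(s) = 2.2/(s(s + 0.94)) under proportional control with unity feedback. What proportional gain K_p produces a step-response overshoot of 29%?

From %OS = 100·exp(−πζ/√(1−ζ²)) = 29%, ζ = −ln(0.29)/√(π²+ln²(0.29)) = 0.3666.
Characteristic equation s² + 0.94s + 2.2K_p = 0 gives ζ = 0.94/(2√(2.2K_p)).
Setting ζ = 0.3666: √(2.2K_p) = 0.94/(2·0.3666) = 1.282, so K_p = 1.644/2.2 = 0.747.

K_p = 0.747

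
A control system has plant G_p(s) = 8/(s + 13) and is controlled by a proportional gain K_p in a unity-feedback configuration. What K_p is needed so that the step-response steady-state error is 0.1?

The loop is type 0, so e_ss(step) = 1/(1 + K_pos) with K_pos = K_p·G_p(0).
G_p(0) = 0.6154. Require 1/(1 + K_p·0.6154) = 0.1, so 1 + 0.6154·K_p = 10.
K_p = (10 − 1)/0.6154 = 14.6.

K_p = 14.6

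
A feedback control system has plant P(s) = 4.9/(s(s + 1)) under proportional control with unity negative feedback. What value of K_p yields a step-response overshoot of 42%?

From %OS = 100·exp(−πζ/√(1−ζ²)) = 42%, ζ = −ln(0.42)/√(π²+ln²(0.42)) = 0.2662.
Characteristic equation s² + 1s + 4.9K_p = 0 gives ζ = 1/(2√(4.9K_p)).
Setting ζ = 0.2662: √(4.9K_p) = 1/(2·0.2662) = 1.878, so K_p = 3.529/4.9 = 0.72.

K_p = 0.72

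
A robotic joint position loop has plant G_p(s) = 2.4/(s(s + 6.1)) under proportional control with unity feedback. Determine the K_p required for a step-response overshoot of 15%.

K_p = 14.5

From %OS = 100·exp(−πζ/√(1−ζ²)) = 15%, ζ = −ln(0.15)/√(π²+ln²(0.15)) = 0.5169.
Characteristic equation s² + 6.1s + 2.4K_p = 0 gives ζ = 6.1/(2√(2.4K_p)).
Setting ζ = 0.5169: √(2.4K_p) = 6.1/(2·0.5169) = 5.9, so K_p = 34.81/2.4 = 14.5.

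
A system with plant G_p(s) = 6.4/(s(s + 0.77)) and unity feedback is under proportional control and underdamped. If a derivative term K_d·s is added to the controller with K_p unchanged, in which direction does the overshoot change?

decrease

The derivative term adds K·K_d to the s-coefficient of the characteristic equation, raising 2ζω_n while ω_n is unchanged; ζ increases, so overshoot decreases.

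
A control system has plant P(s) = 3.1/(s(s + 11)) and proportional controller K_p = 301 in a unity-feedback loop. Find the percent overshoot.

56.3%

From 1 + K_pP(s) = 0: s² + 11s + 933.1 = 0 ⇒ ω_n = 30.55, ζ = 0.1801.
%OS = 100·exp(−πζ/√(1−ζ²)) = 100·exp(−π·0.1801/√0.9676) = 56.3%.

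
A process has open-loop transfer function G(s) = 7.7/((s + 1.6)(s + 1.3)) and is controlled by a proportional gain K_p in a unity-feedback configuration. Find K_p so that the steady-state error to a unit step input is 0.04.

K_p = 6.48

Steady-state error for a unit step on this type-0 loop is 1/(1 + K_p·G(0)).
G(0) = 3.702. Require 1/(1 + K_p·3.702) = 0.04, so 1 + 3.702·K_p = 25.
K_p = (25 − 1)/3.702 = 6.48.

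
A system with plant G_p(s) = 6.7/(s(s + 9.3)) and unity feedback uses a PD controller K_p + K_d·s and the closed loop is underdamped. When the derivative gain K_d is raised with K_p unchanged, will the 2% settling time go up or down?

decrease

Characteristic equation s² + (9.3 + 6.7K_d)s + 6.7K_p = 0: raising K_d increases ζω_n = (9.3+6.7K_d)/2 while the loop stays underdamped, so T_s ≈ 4/(ζω_n) decreases.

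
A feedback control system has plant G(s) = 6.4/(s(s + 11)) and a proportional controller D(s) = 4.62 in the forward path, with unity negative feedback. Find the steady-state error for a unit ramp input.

0.372

The loop has one pole at the origin (type 1). Velocity error constant K_v = lim_{s→0} s·D(s)G(s) = 4.62·6.4/11 = 2.688.
Steady-state error to a unit ramp: e_ss = 1/K_v = 0.372.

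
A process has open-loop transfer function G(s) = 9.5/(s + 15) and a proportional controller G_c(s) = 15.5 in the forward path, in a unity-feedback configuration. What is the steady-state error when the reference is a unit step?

The loop is type 0. Static position error constant K_pos = G_c(0)·G(0) = 15.5·0.6333 = 9.817.
Steady-state error to a unit step: e_ss = 1/(1+K_pos) = 1/10.82 = 0.0924.

0.0924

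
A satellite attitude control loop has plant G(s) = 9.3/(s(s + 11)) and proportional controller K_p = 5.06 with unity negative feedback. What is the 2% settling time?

T_s ≈ 0.727 s

The closed-loop denominator s² + 11s + 47.06 gives ω_n = √47.06 = 6.86 and ζ = 11/(2ω_n) = 0.8018.
2% settling time T_s ≈ 4/(ζω_n) = 4/5.5 = 0.727 s.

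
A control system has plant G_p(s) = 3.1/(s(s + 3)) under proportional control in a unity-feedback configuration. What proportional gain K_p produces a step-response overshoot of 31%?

From %OS = 100·exp(−πζ/√(1−ζ²)) = 31%, ζ = −ln(0.31)/√(π²+ln²(0.31)) = 0.3493.
Characteristic equation s² + 3s + 3.1K_p = 0 gives ζ = 3/(2√(3.1K_p)).
Setting ζ = 0.3493: √(3.1K_p) = 3/(2·0.3493) = 4.294, so K_p = 18.44/3.1 = 5.95.

K_p = 5.95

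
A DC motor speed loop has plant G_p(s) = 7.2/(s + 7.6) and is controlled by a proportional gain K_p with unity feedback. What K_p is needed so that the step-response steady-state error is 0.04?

K_p = 25.3

The loop is type 0, so e_ss(step) = 1/(1 + K_pos) with K_pos = K_p·G_p(0).
G_p(0) = 0.9474. Require 1/(1 + K_p·0.9474) = 0.04, so 1 + 0.9474·K_p = 25.
K_p = (25 − 1)/0.9474 = 25.3.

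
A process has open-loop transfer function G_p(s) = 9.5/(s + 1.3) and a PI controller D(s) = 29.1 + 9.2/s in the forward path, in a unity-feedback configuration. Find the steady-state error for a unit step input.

The open loop D(s)G_p(s) has a pole at the origin (type 1), so the static position error constant is infinite and e_ss = 1/(1+∞) = 0.

0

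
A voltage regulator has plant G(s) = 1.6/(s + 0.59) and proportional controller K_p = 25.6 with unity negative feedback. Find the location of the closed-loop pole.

Closed-loop transfer function: T(s) = K_p·G(s)/(1 + K_p·G(s)) = 40.96/(s + 0.59 + 40.96) = 40.96/(s + 41.55).
The closed-loop pole is at s = −41.55.

s = -41.55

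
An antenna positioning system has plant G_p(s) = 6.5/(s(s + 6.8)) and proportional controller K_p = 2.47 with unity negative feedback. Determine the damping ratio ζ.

ζ = 0.849

1 + K_p·G_p(s) = 0 gives s² + 6.8s + 16.05 = 0.
So ω_n² = 16.05 ⇒ ω_n = 4.007 rad/s, and ζ = 6.8/(2ω_n) = 0.849.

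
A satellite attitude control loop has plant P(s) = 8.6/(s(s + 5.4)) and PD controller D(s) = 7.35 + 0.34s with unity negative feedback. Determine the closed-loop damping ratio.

ζ = 0.523

Forward path: (7.35 + 0.34s)·8.6/(s(s+5.4)). The closed-loop characteristic equation is s² + (5.4 + 8.6·0.34)s + 8.6·7.35 = 0.
That is s² + 8.324s + 63.21 = 0, so ω_n = 7.95 rad/s and ζ = 8.324/(2·7.95) = 0.5235.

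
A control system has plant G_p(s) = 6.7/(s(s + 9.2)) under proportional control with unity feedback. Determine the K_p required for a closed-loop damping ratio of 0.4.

Closed-loop characteristic equation: s² + 9.2s + K_p·6.7 = 0.
So ω_n = √(6.7K_p) and 2ζω_n = 9.2, giving ζ = 9.2/(2√(6.7K_p)).
Setting ζ = 0.4: √(6.7K_p) = 9.2/(2·0.4) = 11.5, so K_p = 132.2/6.7 = 19.7.

K_p = 19.7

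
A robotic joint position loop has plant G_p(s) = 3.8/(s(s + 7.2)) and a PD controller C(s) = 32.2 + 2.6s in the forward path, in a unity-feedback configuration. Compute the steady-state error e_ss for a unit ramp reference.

0.0588

The loop has one pole at the origin (type 1). Velocity error constant K_v = lim_{s→0} s·C(s)G_p(s) = 32.2·3.8/7.2 = 16.99.
Steady-state error to a unit ramp: e_ss = 1/K_v = 0.0588.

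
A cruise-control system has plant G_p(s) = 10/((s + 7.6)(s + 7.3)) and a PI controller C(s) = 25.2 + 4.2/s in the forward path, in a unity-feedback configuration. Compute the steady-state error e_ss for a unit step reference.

The open loop C(s)G_p(s) has a pole at the origin (type 1), so the static position error constant is infinite and e_ss = 1/(1+∞) = 0.

0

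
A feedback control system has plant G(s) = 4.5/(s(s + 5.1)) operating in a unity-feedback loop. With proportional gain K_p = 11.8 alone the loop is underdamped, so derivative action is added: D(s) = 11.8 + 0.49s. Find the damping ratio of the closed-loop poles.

Forward path: (11.8 + 0.49s)·4.5/(s(s+5.1)). The closed-loop characteristic equation is s² + (5.1 + 4.5·0.49)s + 4.5·11.8 = 0.
That is s² + 7.305s + 53.1 = 0, so ω_n = 7.287 rad/s and ζ = 7.305/(2·7.287) = 0.5012.

ζ = 0.501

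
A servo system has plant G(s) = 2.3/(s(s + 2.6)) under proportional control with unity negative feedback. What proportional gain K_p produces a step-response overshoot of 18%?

K_p = 3.2

From %OS = 100·exp(−πζ/√(1−ζ²)) = 18%, ζ = −ln(0.18)/√(π²+ln²(0.18)) = 0.4791.
Characteristic equation s² + 2.6s + 2.3K_p = 0 gives ζ = 2.6/(2√(2.3K_p)).
Setting ζ = 0.4791: √(2.3K_p) = 2.6/(2·0.4791) = 2.713, so K_p = 7.362/2.3 = 3.2.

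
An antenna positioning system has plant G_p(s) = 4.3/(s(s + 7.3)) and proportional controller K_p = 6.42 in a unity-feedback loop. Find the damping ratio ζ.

ζ = 0.695

1 + K_p·G_p(s) = 0 gives s² + 7.3s + 27.61 = 0.
So ω_n² = 27.61 ⇒ ω_n = 5.254 rad/s, and ζ = 7.3/(2ω_n) = 0.695.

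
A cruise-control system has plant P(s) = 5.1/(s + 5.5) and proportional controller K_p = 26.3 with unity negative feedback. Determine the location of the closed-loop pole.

Closed-loop transfer function: T(s) = K_p·P(s)/(1 + K_p·P(s)) = 134.1/(s + 5.5 + 134.1) = 134.1/(s + 139.6).
The closed-loop pole is at s = −139.6.

s = -139.6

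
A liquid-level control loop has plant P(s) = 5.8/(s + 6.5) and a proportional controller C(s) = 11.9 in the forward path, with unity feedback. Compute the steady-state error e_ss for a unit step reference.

The loop is type 0. Static position error constant K_pos = C(0)·P(0) = 11.9·0.8923 = 10.62.
Steady-state error to a unit step: e_ss = 1/(1+K_pos) = 1/11.62 = 0.0861.

0.0861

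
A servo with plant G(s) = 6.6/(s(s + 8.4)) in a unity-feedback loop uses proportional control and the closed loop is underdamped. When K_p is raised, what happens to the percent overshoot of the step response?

increase

ζ = 8.4/(2√(6.6K_p)) decreases as K_p grows; lower damping means more overshoot.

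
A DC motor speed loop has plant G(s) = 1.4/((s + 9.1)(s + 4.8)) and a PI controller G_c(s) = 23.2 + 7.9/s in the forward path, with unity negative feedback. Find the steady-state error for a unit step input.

The open loop G_c(s)G(s) has a pole at the origin (type 1), so the static position error constant is infinite and e_ss = 1/(1+∞) = 0.

0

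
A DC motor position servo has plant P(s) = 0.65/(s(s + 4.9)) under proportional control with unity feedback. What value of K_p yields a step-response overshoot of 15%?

From %OS = 100·exp(−πζ/√(1−ζ²)) = 15%, ζ = −ln(0.15)/√(π²+ln²(0.15)) = 0.5169.
Characteristic equation s² + 4.9s + 0.65K_p = 0 gives ζ = 4.9/(2√(0.65K_p)).
Setting ζ = 0.5169: √(0.65K_p) = 4.9/(2·0.5169) = 4.74, so K_p = 22.46/0.65 = 34.6.

K_p = 34.6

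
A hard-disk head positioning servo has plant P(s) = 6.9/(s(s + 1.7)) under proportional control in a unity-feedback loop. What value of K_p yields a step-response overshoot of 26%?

From %OS = 100·exp(−πζ/√(1−ζ²)) = 26%, ζ = −ln(0.26)/√(π²+ln²(0.26)) = 0.3941.
Characteristic equation s² + 1.7s + 6.9K_p = 0 gives ζ = 1.7/(2√(6.9K_p)).
Setting ζ = 0.3941: √(6.9K_p) = 1.7/(2·0.3941) = 2.157, so K_p = 4.652/6.9 = 0.674.

K_p = 0.674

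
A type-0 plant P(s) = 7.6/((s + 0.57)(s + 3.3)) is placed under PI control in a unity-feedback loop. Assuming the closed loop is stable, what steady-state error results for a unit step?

0

The PI controller's integrator makes the forward path type 1, so e_ss to a step is zero.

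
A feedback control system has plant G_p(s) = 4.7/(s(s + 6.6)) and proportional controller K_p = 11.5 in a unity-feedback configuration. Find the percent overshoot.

20.6%

The closed-loop denominator s² + 6.6s + 54.05 gives ω_n = √54.05 = 7.352 and ζ = 6.6/(2ω_n) = 0.4489.
%OS = 100·exp(−πζ/√(1−ζ²)) = 100·exp(−π·0.4489/√0.7985) = 20.6%.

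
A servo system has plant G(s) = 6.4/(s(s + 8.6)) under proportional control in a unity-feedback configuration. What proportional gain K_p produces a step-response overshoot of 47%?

K_p = 52.9

From %OS = 100·exp(−πζ/√(1−ζ²)) = 47%, ζ = −ln(0.47)/√(π²+ln²(0.47)) = 0.2337.
Characteristic equation s² + 8.6s + 6.4K_p = 0 gives ζ = 8.6/(2√(6.4K_p)).
Setting ζ = 0.2337: √(6.4K_p) = 8.6/(2·0.2337) = 18.4, so K_p = 338.6/6.4 = 52.9.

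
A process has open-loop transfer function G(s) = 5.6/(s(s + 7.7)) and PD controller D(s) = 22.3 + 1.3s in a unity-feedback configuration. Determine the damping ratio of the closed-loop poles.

Forward path: (22.3 + 1.3s)·5.6/(s(s+7.7)). The closed-loop characteristic equation is s² + (7.7 + 5.6·1.3)s + 5.6·22.3 = 0.
That is s² + 14.98s + 124.9 = 0, so ω_n = 11.17 rad/s and ζ = 14.98/(2·11.17) = 0.6702.

ζ = 0.67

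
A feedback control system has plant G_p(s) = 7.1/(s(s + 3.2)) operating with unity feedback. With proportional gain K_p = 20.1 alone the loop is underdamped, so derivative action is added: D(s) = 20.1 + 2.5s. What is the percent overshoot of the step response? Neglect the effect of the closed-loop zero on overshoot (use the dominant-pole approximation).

0.325%

Forward path: (20.1 + 2.5s)·7.1/(s(s+3.2)). The closed-loop characteristic equation is s² + (3.2 + 7.1·2.5)s + 7.1·20.1 = 0.
That is s² + 20.95s + 142.7 = 0, so ω_n = 11.95 rad/s and ζ = 20.95/(2·11.95) = 0.8769.
%OS = 100·exp(−πζ/√(1−ζ²)) = 0.325%.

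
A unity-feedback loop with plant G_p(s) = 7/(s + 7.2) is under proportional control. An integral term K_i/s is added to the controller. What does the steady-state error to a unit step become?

0

Adding integral action puts a pole at s = 0 in the forward path, raising the system type to 1; a type-1 loop has zero steady-state error to a step.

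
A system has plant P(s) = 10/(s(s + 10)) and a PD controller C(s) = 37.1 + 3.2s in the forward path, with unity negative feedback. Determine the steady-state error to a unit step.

0

The open loop C(s)P(s) has a pole at the origin (type 1), so the static position error constant is infinite and e_ss = 1/(1+∞) = 0.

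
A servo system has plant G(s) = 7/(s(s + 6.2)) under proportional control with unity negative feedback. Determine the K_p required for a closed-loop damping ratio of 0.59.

Closed-loop characteristic equation: s² + 6.2s + K_p·7 = 0.
So ω_n = √(7K_p) and 2ζω_n = 6.2, giving ζ = 6.2/(2√(7K_p)).
Setting ζ = 0.59: √(7K_p) = 6.2/(2·0.59) = 5.254, so K_p = 27.61/7 = 3.94.

K_p = 3.94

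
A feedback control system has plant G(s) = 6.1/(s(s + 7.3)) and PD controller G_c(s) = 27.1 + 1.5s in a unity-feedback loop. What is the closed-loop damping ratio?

ζ = 0.64

Forward path: (27.1 + 1.5s)·6.1/(s(s+7.3)). The closed-loop characteristic equation is s² + (7.3 + 6.1·1.5)s + 6.1·27.1 = 0.
That is s² + 16.45s + 165.3 = 0, so ω_n = 12.86 rad/s and ζ = 16.45/(2·12.86) = 0.6397.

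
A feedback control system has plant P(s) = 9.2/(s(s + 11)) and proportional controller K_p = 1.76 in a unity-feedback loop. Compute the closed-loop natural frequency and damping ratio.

With unity feedback the closed-loop characteristic equation is s² + 11s + 1.76·9.2 = s² + 11s + 16.19 = 0.
So ω_n² = 16.19 ⇒ ω_n = 4.024 rad/s, and ζ = 11/(2ω_n) = 1.37.

ω_n = 4.02 rad/s, ζ = 1.37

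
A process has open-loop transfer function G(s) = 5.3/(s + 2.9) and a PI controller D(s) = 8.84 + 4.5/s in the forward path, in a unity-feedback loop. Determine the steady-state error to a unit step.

0

The open loop D(s)G(s) has a pole at the origin (type 1), so the static position error constant is infinite and e_ss = 1/(1+∞) = 0.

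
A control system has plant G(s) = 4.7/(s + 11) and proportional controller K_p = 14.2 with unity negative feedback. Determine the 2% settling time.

Closed-loop transfer function: T(s) = K_p·G(s)/(1 + K_p·G(s)) = 66.74/(s + 11 + 66.74) = 66.74/(s + 77.74).
Time constant τ = 1/77.74 = 0.01286 s, so the 2% settling time is about 4τ = 0.0515 s.

T_s ≈ 0.0515 s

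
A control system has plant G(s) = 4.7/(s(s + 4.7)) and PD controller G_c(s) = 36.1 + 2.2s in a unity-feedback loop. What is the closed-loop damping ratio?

ζ = 0.577

Forward path: (36.1 + 2.2s)·4.7/(s(s+4.7)). The closed-loop characteristic equation is s² + (4.7 + 4.7·2.2)s + 4.7·36.1 = 0.
That is s² + 15.04s + 169.7 = 0, so ω_n = 13.03 rad/s and ζ = 15.04/(2·13.03) = 0.5773.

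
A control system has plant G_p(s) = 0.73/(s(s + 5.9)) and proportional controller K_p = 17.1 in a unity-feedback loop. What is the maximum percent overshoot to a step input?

0.851%

From 1 + K_pG_p(s) = 0: s² + 5.9s + 12.48 = 0 ⇒ ω_n = 3.533, ζ = 0.835.
%OS = 100·exp(−πζ/√(1−ζ²)) = 100·exp(−π·0.835/√0.3029) = 0.851%.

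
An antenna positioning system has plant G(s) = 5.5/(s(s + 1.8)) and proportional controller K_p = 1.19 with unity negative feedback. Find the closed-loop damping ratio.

ζ = 0.352

1 + K_p·G(s) = 0 gives s² + 1.8s + 6.545 = 0.
Matching s² + 2ζω_n s + ω_n²: ω_n = √6.545 = 2.558 rad/s and 2ζω_n = 1.8, so ζ = 1.8/(2·2.558) = 0.352.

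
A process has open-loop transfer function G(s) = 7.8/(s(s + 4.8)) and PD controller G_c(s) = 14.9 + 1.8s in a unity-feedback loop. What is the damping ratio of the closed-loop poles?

Forward path: (14.9 + 1.8s)·7.8/(s(s+4.8)). The closed-loop characteristic equation is s² + (4.8 + 7.8·1.8)s + 7.8·14.9 = 0.
That is s² + 18.84s + 116.2 = 0, so ω_n = 10.78 rad/s and ζ = 18.84/(2·10.78) = 0.8738.

ζ = 0.874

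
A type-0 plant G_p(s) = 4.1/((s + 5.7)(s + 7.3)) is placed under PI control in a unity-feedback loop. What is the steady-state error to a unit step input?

0

The PI controller's integrator makes the forward path type 1, so e_ss to a step is zero.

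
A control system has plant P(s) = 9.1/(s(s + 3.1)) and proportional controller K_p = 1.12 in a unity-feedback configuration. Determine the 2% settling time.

Closed-loop characteristic equation: s² + 3.1s + 10.19 = 0, so ω_n = 3.192 rad/s and ζ = 3.1/(2·3.192) = 0.4855.
2% settling time T_s ≈ 4/(ζω_n) = 4/1.55 = 2.58 s.

T_s ≈ 2.58 s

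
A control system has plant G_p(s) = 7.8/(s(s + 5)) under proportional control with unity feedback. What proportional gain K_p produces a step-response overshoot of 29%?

K_p = 5.96

From %OS = 100·exp(−πζ/√(1−ζ²)) = 29%, ζ = −ln(0.29)/√(π²+ln²(0.29)) = 0.3666.
Characteristic equation s² + 5s + 7.8K_p = 0 gives ζ = 5/(2√(7.8K_p)).
Setting ζ = 0.3666: √(7.8K_p) = 5/(2·0.3666) = 6.82, so K_p = 46.51/7.8 = 5.96.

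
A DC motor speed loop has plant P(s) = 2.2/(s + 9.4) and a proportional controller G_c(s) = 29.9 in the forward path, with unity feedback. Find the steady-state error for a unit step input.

The loop is type 0. Static position error constant K_pos = G_c(0)·P(0) = 29.9·0.234 = 6.998.
Steady-state error to a unit step: e_ss = 1/(1+K_pos) = 1/7.998 = 0.125.

0.125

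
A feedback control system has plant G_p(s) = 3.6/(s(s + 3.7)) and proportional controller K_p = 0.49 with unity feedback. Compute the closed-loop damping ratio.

ζ = 1.39

1 + K_p·G_p(s) = 0 gives s² + 3.7s + 1.764 = 0.
So ω_n² = 1.764 ⇒ ω_n = 1.328 rad/s, and ζ = 3.7/(2ω_n) = 1.39.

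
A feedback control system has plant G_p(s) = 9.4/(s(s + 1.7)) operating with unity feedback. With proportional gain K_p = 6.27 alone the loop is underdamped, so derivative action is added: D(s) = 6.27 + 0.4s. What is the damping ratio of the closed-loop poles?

ζ = 0.356

Forward path: (6.27 + 0.4s)·9.4/(s(s+1.7)). The closed-loop characteristic equation is s² + (1.7 + 9.4·0.4)s + 9.4·6.27 = 0.
That is s² + 5.46s + 58.94 = 0, so ω_n = 7.677 rad/s and ζ = 5.46/(2·7.677) = 0.3556.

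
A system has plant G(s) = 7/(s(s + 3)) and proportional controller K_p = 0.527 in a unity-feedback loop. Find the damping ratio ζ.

ζ = 0.781

1 + K_p·G(s) = 0 gives s² + 3s + 3.689 = 0.
Matching s² + 2ζω_n s + ω_n²: ω_n = √3.689 = 1.921 rad/s and 2ζω_n = 3, so ζ = 3/(2·1.921) = 0.781.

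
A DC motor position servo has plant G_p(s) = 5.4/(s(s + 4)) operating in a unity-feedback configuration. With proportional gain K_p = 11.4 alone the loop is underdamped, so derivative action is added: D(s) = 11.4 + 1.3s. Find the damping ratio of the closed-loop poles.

Forward path: (11.4 + 1.3s)·5.4/(s(s+4)). The closed-loop characteristic equation is s² + (4 + 5.4·1.3)s + 5.4·11.4 = 0.
That is s² + 11.02s + 61.56 = 0, so ω_n = 7.846 rad/s and ζ = 11.02/(2·7.846) = 0.7023.

ζ = 0.702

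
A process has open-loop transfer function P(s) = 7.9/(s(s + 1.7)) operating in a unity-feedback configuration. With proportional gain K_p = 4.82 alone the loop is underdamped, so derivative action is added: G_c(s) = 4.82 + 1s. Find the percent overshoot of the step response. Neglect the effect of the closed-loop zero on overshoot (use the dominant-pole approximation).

Forward path: (4.82 + 1s)·7.9/(s(s+1.7)). The closed-loop characteristic equation is s² + (1.7 + 7.9·1)s + 7.9·4.82 = 0.
That is s² + 9.6s + 38.08 = 0, so ω_n = 6.171 rad/s and ζ = 9.6/(2·6.171) = 0.7779.
%OS = 100·exp(−πζ/√(1−ζ²)) = 2.05%.

2.05%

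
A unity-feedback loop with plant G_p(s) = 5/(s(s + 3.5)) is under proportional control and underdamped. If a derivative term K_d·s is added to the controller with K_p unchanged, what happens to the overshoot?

With PD the characteristic equation becomes s² + (a + K·K_d)s + K·K_p = 0; the damping term grows, ζ rises, overshoot falls.

decrease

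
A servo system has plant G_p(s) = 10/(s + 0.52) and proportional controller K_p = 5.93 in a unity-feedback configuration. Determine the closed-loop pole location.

s = -59.82

Closed-loop transfer function: T(s) = K_p·G_p(s)/(1 + K_p·G_p(s)) = 59.3/(s + 0.52 + 59.3) = 59.3/(s + 59.82).
The closed-loop pole is at s = −59.82.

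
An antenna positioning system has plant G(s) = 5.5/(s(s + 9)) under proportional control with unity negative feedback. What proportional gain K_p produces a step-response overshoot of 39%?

From %OS = 100·exp(−πζ/√(1−ζ²)) = 39%, ζ = −ln(0.39)/√(π²+ln²(0.39)) = 0.2871.
Characteristic equation s² + 9s + 5.5K_p = 0 gives ζ = 9/(2√(5.5K_p)).
Setting ζ = 0.2871: √(5.5K_p) = 9/(2·0.2871) = 15.67, so K_p = 245.7/5.5 = 44.7.

K_p = 44.7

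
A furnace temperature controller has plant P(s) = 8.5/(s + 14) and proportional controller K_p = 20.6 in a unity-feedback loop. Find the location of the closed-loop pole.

s = -189.1

Closed-loop transfer function: T(s) = K_p·P(s)/(1 + K_p·P(s)) = 175.1/(s + 14 + 175.1) = 175.1/(s + 189.1).
The closed-loop pole is at s = −189.1.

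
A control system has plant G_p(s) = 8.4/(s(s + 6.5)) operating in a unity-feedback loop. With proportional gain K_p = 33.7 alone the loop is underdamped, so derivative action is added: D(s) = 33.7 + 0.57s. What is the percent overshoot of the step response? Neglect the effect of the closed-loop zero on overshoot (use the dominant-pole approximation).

Forward path: (33.7 + 0.57s)·8.4/(s(s+6.5)). The closed-loop characteristic equation is s² + (6.5 + 8.4·0.57)s + 8.4·33.7 = 0.
That is s² + 11.29s + 283.1 = 0, so ω_n = 16.82 rad/s and ζ = 11.29/(2·16.82) = 0.3355.
%OS = 100·exp(−πζ/√(1−ζ²)) = 32.7%.

32.7%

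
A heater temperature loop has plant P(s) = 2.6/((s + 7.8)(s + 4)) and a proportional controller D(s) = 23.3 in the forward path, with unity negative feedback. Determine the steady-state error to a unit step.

0.34

The loop is type 0. Static position error constant K_pos = D(0)·P(0) = 23.3·0.08333 = 1.942.
Steady-state error to a unit step: e_ss = 1/(1+K_pos) = 1/2.942 = 0.34.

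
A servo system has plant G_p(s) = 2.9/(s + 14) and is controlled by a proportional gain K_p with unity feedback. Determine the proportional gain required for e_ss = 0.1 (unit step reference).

K_p = 43.4

The loop is type 0, so e_ss(step) = 1/(1 + K_pos) with K_pos = K_p·G_p(0).
G_p(0) = 0.2071. Require 1/(1 + K_p·0.2071) = 0.1, so 1 + 0.2071·K_p = 10.
K_p = (10 − 1)/0.2071 = 43.4.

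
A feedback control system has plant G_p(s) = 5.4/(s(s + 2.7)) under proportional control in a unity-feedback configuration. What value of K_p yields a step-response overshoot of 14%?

From %OS = 100·exp(−πζ/√(1−ζ²)) = 14%, ζ = −ln(0.14)/√(π²+ln²(0.14)) = 0.5305.
Characteristic equation s² + 2.7s + 5.4K_p = 0 gives ζ = 2.7/(2√(5.4K_p)).
Setting ζ = 0.5305: √(5.4K_p) = 2.7/(2·0.5305) = 2.545, so K_p = 6.476/5.4 = 1.2.

K_p = 1.2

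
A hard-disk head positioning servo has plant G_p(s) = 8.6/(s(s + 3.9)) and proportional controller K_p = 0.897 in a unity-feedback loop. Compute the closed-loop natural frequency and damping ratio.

ω_n = 2.78 rad/s, ζ = 0.702

The closed-loop denominator is s(s+3.9) + 0.897·8.6 = s² + 3.9s + 7.714.
Matching s² + 2ζω_n s + ω_n²: ω_n = √7.714 = 2.777 rad/s and 2ζω_n = 3.9, so ζ = 3.9/(2·2.777) = 0.702.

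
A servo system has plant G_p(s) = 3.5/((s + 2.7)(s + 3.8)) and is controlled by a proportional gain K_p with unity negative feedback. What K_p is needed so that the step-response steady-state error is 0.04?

Steady-state error for a unit step on this type-0 loop is 1/(1 + K_p·G_p(0)).
G_p(0) = 0.3411. Require 1/(1 + K_p·0.3411) = 0.04, so 1 + 0.3411·K_p = 25.
K_p = (25 − 1)/0.3411 = 70.4.

K_p = 70.4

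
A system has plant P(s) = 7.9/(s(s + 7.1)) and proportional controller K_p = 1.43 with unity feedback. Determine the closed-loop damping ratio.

ζ = 1.06

The closed-loop denominator is s(s+7.1) + 1.43·7.9 = s² + 7.1s + 11.3.
Matching s² + 2ζω_n s + ω_n²: ω_n = √11.3 = 3.361 rad/s and 2ζω_n = 7.1, so ζ = 7.1/(2·3.361) = 1.06.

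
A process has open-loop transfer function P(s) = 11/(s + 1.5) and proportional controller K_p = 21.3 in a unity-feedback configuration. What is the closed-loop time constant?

Closed-loop transfer function: T(s) = K_p·P(s)/(1 + K_p·P(s)) = 234.3/(s + 1.5 + 234.3) = 234.3/(s + 235.8).
Time constant τ = 1/235.8 = 0.00424 s.

τ = 0.00424 s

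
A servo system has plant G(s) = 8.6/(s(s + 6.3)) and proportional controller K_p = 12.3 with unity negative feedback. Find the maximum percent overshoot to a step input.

36.4%

The closed-loop denominator s² + 6.3s + 105.8 gives ω_n = √105.8 = 10.28 and ζ = 6.3/(2ω_n) = 0.3063.
%OS = 100·exp(−πζ/√(1−ζ²)) = 100·exp(−π·0.3063/√0.9062) = 36.4%.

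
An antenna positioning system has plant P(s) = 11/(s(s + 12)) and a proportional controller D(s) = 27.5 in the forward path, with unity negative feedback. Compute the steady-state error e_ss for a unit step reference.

0

The open loop D(s)P(s) has a pole at the origin (type 1), so the static position error constant is infinite and e_ss = 1/(1+∞) = 0.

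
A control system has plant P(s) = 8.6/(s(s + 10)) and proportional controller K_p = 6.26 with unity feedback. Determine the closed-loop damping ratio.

ζ = 0.681

1 + K_p·P(s) = 0 gives s² + 10s + 53.84 = 0.
So ω_n² = 53.84 ⇒ ω_n = 7.337 rad/s, and ζ = 10/(2ω_n) = 0.681.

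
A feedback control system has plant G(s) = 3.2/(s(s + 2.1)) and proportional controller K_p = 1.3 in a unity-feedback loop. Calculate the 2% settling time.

Closed-loop characteristic equation: s² + 2.1s + 4.16 = 0, so ω_n = 2.04 rad/s and ζ = 2.1/(2·2.04) = 0.5148.
2% settling time T_s ≈ 4/(ζω_n) = 4/1.05 = 3.81 s.

T_s ≈ 3.81 s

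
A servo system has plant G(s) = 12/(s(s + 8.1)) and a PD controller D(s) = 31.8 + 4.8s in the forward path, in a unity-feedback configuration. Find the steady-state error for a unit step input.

0

The open loop D(s)G(s) has a pole at the origin (type 1), so the static position error constant is infinite and e_ss = 1/(1+∞) = 0.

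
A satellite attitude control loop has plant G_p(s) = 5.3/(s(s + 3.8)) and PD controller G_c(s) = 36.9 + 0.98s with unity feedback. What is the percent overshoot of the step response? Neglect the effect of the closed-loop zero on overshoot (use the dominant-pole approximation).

34.4%

Forward path: (36.9 + 0.98s)·5.3/(s(s+3.8)). The closed-loop characteristic equation is s² + (3.8 + 5.3·0.98)s + 5.3·36.9 = 0.
That is s² + 8.994s + 195.6 = 0, so ω_n = 13.98 rad/s and ζ = 8.994/(2·13.98) = 0.3216.
%OS = 100·exp(−πζ/√(1−ζ²)) = 34.4%.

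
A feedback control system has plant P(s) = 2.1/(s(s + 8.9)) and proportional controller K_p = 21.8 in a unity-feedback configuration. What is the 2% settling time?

Closed-loop characteristic equation: s² + 8.9s + 45.78 = 0, so ω_n = 6.766 rad/s and ζ = 8.9/(2·6.766) = 0.6577.
2% settling time T_s ≈ 4/(ζω_n) = 4/4.45 = 0.899 s.

T_s ≈ 0.899 s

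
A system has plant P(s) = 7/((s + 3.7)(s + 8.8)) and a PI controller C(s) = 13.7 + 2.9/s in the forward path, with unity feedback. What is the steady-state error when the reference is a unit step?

The open loop C(s)P(s) has a pole at the origin (type 1), so the static position error constant is infinite and e_ss = 1/(1+∞) = 0.

0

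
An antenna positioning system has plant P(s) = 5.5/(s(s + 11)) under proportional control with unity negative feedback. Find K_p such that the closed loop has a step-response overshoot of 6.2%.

From %OS = 100·exp(−πζ/√(1−ζ²)) = 6.2%, ζ = −ln(0.062)/√(π²+ln²(0.062)) = 0.6628.
Characteristic equation s² + 11s + 5.5K_p = 0 gives ζ = 11/(2√(5.5K_p)).
Setting ζ = 0.6628: √(5.5K_p) = 11/(2·0.6628) = 8.298, so K_p = 68.86/5.5 = 12.5.

K_p = 12.5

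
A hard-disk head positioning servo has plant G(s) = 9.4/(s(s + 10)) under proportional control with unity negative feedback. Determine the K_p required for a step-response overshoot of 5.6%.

From %OS = 100·exp(−πζ/√(1−ζ²)) = 5.6%, ζ = −ln(0.056)/√(π²+ln²(0.056)) = 0.6761.
Characteristic equation s² + 10s + 9.4K_p = 0 gives ζ = 10/(2√(9.4K_p)).
Setting ζ = 0.6761: √(9.4K_p) = 10/(2·0.6761) = 7.396, so K_p = 54.7/9.4 = 5.82.

K_p = 5.82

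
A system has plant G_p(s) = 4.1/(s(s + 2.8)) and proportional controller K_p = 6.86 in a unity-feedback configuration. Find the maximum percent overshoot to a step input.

42.3%

From 1 + K_pG_p(s) = 0: s² + 2.8s + 28.13 = 0 ⇒ ω_n = 5.303, ζ = 0.264.
%OS = 100·exp(−πζ/√(1−ζ²)) = 100·exp(−π·0.264/√0.9303) = 42.3%.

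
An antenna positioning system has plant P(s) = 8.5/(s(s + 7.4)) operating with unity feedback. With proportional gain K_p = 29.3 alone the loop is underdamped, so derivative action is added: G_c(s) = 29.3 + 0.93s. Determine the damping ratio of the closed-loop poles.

ζ = 0.485

Forward path: (29.3 + 0.93s)·8.5/(s(s+7.4)). The closed-loop characteristic equation is s² + (7.4 + 8.5·0.93)s + 8.5·29.3 = 0.
That is s² + 15.3s + 249.1 = 0, so ω_n = 15.78 rad/s and ζ = 15.3/(2·15.78) = 0.4849.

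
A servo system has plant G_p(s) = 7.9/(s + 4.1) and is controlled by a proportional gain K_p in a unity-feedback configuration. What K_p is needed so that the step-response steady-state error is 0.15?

K_p = 2.94

The loop is type 0, so e_ss(step) = 1/(1 + K_pos) with K_pos = K_p·G_p(0).
G_p(0) = 1.927. Require 1/(1 + K_p·1.927) = 0.15, so 1 + 1.927·K_p = 6.667.
K_p = (6.667 − 1)/1.927 = 2.94.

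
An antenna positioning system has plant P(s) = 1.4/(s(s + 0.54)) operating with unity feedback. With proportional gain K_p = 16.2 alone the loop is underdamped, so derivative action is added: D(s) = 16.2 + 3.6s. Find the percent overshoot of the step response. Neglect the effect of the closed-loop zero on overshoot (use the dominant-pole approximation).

10.3%

Forward path: (16.2 + 3.6s)·1.4/(s(s+0.54)). The closed-loop characteristic equation is s² + (0.54 + 1.4·3.6)s + 1.4·16.2 = 0.
That is s² + 5.58s + 22.68 = 0, so ω_n = 4.762 rad/s and ζ = 5.58/(2·4.762) = 0.5858.
%OS = 100·exp(−πζ/√(1−ζ²)) = 10.3%.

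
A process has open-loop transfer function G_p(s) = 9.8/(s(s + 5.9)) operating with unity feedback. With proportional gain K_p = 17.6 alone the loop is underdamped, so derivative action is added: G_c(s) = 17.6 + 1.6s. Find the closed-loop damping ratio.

ζ = 0.822

Forward path: (17.6 + 1.6s)·9.8/(s(s+5.9)). The closed-loop characteristic equation is s² + (5.9 + 9.8·1.6)s + 9.8·17.6 = 0.
That is s² + 21.58s + 172.5 = 0, so ω_n = 13.13 rad/s and ζ = 21.58/(2·13.13) = 0.8216.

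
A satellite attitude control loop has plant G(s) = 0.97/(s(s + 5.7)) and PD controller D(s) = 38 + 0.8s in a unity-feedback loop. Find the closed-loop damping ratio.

ζ = 0.533

Forward path: (38 + 0.8s)·0.97/(s(s+5.7)). The closed-loop characteristic equation is s² + (5.7 + 0.97·0.8)s + 0.97·38 = 0.
That is s² + 6.476s + 36.86 = 0, so ω_n = 6.071 rad/s and ζ = 6.476/(2·6.071) = 0.5333.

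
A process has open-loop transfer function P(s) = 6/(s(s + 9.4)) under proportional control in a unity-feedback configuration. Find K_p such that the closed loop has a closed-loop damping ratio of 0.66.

Closed-loop characteristic equation: s² + 9.4s + K_p·6 = 0.
So ω_n = √(6K_p) and 2ζω_n = 9.4, giving ζ = 9.4/(2√(6K_p)).
Setting ζ = 0.66: √(6K_p) = 9.4/(2·0.66) = 7.121, so K_p = 50.71/6 = 8.45.

K_p = 8.45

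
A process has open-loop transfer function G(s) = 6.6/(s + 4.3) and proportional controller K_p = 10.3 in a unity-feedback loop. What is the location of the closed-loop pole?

s = -72.28

Closed-loop transfer function: T(s) = K_p·G(s)/(1 + K_p·G(s)) = 67.98/(s + 4.3 + 67.98) = 67.98/(s + 72.28).
The closed-loop pole is at s = −72.28.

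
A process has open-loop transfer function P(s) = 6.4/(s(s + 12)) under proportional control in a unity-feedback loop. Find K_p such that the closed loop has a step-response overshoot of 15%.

K_p = 21.1

From %OS = 100·exp(−πζ/√(1−ζ²)) = 15%, ζ = −ln(0.15)/√(π²+ln²(0.15)) = 0.5169.
Characteristic equation s² + 12s + 6.4K_p = 0 gives ζ = 12/(2√(6.4K_p)).
Setting ζ = 0.5169: √(6.4K_p) = 12/(2·0.5169) = 11.61, so K_p = 134.7/6.4 = 21.1.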